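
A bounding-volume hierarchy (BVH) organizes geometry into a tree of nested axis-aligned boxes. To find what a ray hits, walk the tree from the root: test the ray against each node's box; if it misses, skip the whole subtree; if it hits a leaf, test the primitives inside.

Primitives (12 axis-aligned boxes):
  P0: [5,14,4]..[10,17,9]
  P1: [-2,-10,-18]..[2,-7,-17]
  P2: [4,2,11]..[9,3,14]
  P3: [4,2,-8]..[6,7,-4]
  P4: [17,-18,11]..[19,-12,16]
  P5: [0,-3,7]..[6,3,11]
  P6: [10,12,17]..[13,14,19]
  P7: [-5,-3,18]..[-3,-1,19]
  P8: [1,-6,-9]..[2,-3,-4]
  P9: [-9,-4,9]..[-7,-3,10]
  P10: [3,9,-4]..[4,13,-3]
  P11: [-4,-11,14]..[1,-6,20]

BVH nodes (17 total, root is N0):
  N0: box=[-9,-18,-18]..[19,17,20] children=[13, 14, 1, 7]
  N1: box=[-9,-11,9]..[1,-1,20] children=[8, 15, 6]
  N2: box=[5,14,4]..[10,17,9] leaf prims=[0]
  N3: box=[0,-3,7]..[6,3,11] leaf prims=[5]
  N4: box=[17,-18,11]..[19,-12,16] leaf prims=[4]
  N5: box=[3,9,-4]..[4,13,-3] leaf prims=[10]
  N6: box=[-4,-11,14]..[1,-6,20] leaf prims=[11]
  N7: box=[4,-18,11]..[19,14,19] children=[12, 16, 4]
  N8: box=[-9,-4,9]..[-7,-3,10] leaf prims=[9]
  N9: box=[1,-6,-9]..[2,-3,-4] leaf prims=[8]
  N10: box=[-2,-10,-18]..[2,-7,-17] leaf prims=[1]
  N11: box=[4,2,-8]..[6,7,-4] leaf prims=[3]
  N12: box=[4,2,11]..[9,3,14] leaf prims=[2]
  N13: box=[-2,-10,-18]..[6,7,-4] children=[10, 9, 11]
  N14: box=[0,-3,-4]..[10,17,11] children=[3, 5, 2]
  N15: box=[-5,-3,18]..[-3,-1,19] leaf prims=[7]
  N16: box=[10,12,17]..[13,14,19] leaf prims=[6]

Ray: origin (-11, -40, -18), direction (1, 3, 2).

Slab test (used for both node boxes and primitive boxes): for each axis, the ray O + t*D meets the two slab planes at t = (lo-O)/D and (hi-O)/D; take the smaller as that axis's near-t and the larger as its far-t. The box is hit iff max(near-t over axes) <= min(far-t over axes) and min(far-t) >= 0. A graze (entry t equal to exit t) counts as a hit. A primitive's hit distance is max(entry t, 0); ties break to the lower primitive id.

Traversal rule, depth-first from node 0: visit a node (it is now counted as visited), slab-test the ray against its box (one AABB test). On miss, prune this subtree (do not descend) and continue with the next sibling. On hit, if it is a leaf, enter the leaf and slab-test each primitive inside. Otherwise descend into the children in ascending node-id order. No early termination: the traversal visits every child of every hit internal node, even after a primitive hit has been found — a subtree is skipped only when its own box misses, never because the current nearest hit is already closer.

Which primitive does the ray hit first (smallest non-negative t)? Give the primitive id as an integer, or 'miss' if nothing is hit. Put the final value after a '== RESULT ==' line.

Trace the traversal:
N0 x:[2,30] y:[22/3,19] z:[0,19] -> hit [22/3,19], descend [1, 7, 13, 14]
  N1 x:[2,12] y:[29/3,13] z:[27/2,19] -> miss, prune
  N7 x:[15,30] y:[22/3,18] z:[29/2,37/2] -> hit [15,18], descend [4, 12, 16]
    N4 x:[28,30] y:[22/3,28/3] z:[29/2,17] -> miss, prune
    N12 x:[15,20] y:[14,43/3] z:[29/2,16] -> miss, prune
    N16 x:[21,24] y:[52/3,18] z:[35/2,37/2] -> miss, prune
  N13 x:[9,17] y:[10,47/3] z:[0,7] -> miss, prune
  N14 x:[11,21] y:[37/3,19] z:[7,29/2] -> hit [37/3,29/2], descend [2, 3, 5]
    N2 x:[16,21] y:[18,19] z:[11,27/2] -> miss, prune
    N3 x:[11,17] y:[37/3,43/3] z:[25/2,29/2] -> hit [25/2,43/3] leaf, test {P5@t=25/2}
    N5 x:[14,15] y:[49/3,53/3] z:[7,15/2] -> miss, prune

Summary -> nodes [0, 1, 7, 4, 12, 16, 13, 14, 2, 3, 5]; box-tests=11; leaf-entries=1; first=P5

== RESULT ==
5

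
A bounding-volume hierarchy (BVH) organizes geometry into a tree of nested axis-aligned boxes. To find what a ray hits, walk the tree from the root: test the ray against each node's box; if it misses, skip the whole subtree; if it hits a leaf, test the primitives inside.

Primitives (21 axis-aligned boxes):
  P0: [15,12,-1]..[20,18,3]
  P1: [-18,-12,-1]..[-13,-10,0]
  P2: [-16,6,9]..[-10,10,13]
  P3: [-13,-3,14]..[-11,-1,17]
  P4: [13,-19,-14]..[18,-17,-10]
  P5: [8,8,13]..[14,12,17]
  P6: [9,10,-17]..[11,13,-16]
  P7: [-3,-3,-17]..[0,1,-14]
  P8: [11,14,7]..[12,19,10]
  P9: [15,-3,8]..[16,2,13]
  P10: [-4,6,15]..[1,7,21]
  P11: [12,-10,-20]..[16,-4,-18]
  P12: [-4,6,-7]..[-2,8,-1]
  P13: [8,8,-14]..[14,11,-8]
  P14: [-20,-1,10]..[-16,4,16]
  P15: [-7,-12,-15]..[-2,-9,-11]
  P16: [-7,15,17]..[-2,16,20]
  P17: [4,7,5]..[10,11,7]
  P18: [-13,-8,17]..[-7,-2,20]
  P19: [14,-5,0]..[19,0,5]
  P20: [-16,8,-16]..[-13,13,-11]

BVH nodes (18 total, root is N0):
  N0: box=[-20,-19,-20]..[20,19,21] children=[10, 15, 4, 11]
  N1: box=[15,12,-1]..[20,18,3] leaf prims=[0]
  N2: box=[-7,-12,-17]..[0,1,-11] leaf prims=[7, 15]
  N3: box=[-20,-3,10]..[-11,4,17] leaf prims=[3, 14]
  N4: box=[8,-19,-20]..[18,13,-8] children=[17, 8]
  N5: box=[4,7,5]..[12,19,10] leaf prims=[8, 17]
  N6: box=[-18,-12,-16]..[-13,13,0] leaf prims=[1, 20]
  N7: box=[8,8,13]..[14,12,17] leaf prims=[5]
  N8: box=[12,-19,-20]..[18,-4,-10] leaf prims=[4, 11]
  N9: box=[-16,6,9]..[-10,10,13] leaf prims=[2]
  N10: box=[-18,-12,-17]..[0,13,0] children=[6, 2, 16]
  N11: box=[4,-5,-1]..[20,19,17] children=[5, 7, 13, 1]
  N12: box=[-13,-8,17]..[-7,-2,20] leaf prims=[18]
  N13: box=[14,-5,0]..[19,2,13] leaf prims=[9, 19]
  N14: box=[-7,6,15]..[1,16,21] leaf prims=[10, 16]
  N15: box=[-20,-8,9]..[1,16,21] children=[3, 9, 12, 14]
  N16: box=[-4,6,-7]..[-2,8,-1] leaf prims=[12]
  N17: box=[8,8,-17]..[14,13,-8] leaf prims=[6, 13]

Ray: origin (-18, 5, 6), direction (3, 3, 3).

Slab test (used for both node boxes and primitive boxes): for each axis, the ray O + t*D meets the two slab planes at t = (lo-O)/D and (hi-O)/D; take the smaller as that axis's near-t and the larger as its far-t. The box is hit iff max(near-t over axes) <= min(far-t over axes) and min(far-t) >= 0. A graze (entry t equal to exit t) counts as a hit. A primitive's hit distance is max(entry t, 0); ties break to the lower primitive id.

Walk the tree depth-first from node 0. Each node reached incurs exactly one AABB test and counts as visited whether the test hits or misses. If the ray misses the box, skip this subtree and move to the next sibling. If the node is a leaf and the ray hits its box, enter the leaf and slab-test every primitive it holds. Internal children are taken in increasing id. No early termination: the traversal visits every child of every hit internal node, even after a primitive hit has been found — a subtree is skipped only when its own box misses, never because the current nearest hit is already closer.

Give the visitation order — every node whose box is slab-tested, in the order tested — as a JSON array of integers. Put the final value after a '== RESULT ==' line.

Walk:
N0 x:[-2/3,38/3] y:[-8,14/3] z:[-26/3,5] -> hit [-2/3,14/3], descend [4, 10, 11, 15]
  N4 x:[26/3,12] y:[-8,8/3] z:[-26/3,-14/3] -> miss, prune
  N10 x:[0,6] y:[-17/3,8/3] z:[-23/3,-2] -> miss, prune
  N11 x:[22/3,38/3] y:[-10/3,14/3] z:[-7/3,11/3] -> miss, prune
  N15 x:[-2/3,19/3] y:[-13/3,11/3] z:[1,5] -> hit [1,11/3], descend [3, 9, 12, 14]
    N3 x:[-2/3,7/3] y:[-8/3,-1/3] z:[4/3,11/3] -> miss, prune
    N9 x:[2/3,8/3] y:[1/3,5/3] z:[1,7/3] -> hit [1,5/3] leaf, test {P2@t=1}
    N12 x:[5/3,11/3] y:[-13/3,-7/3] z:[11/3,14/3] -> miss, prune
    N14 x:[11/3,19/3] y:[1/3,11/3] z:[3,5] -> hit [11/3,11/3] leaf, test {P10(miss), P16@t=11/3}

Visited [0, 4, 10, 11, 15, 3, 9, 12, 14]. Tests: 9 box, 2 leaf. Nearest: P2.

== RESULT ==
[0, 4, 10, 11, 15, 3, 9, 12, 14]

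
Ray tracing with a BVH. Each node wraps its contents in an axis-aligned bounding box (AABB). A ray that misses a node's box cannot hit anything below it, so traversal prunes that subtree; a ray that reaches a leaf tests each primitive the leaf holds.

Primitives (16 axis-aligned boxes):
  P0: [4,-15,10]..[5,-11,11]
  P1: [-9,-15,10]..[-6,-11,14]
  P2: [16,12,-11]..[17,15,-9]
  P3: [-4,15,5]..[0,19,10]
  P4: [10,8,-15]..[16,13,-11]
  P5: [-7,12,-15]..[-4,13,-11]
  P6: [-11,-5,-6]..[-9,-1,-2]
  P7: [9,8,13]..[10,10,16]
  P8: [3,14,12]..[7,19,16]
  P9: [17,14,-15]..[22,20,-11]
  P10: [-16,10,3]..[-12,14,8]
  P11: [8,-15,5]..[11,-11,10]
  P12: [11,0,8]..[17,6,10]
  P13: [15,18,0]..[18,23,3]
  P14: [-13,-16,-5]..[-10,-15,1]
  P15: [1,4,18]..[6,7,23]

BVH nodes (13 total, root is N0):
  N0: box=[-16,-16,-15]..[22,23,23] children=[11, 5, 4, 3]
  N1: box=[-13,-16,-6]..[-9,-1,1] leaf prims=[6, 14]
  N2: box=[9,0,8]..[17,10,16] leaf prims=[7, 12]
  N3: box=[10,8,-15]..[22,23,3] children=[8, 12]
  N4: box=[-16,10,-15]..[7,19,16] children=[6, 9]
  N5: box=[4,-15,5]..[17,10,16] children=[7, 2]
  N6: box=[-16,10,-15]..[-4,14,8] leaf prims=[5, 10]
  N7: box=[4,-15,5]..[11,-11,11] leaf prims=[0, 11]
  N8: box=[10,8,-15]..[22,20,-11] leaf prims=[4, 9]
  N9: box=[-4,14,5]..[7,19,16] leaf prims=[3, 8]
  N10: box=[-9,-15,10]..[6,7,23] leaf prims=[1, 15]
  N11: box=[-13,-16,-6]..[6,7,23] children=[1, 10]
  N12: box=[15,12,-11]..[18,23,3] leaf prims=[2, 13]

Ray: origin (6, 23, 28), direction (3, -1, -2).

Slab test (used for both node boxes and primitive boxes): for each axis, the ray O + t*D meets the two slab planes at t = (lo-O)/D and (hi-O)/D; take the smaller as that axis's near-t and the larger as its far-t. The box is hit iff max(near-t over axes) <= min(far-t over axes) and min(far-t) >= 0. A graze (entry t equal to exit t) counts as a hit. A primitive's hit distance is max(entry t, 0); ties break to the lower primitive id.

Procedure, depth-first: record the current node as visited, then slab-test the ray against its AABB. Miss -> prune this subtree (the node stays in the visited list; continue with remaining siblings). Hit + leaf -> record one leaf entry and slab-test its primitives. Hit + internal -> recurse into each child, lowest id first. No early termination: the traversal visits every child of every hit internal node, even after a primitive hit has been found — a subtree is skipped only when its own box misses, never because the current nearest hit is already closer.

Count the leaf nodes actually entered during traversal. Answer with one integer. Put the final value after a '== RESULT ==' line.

Trace the traversal:
N0 x:[-22/3,16/3] y:[0,39] z:[5/2,43/2] -> hit [5/2,16/3], descend [3, 4, 5, 11]
  N3 x:[4/3,16/3] y:[0,15] z:[25/2,43/2] -> miss, prune
  N4 x:[-22/3,1/3] y:[4,13] z:[6,43/2] -> miss, prune
  N5 x:[-2/3,11/3] y:[13,38] z:[6,23/2] -> miss, prune
  N11 x:[-19/3,0] y:[16,39] z:[5/2,17] -> miss, prune

Summary -> nodes [0, 3, 4, 5, 11]; box-tests=5; leaf-entries=0; first=miss

== RESULT ==
0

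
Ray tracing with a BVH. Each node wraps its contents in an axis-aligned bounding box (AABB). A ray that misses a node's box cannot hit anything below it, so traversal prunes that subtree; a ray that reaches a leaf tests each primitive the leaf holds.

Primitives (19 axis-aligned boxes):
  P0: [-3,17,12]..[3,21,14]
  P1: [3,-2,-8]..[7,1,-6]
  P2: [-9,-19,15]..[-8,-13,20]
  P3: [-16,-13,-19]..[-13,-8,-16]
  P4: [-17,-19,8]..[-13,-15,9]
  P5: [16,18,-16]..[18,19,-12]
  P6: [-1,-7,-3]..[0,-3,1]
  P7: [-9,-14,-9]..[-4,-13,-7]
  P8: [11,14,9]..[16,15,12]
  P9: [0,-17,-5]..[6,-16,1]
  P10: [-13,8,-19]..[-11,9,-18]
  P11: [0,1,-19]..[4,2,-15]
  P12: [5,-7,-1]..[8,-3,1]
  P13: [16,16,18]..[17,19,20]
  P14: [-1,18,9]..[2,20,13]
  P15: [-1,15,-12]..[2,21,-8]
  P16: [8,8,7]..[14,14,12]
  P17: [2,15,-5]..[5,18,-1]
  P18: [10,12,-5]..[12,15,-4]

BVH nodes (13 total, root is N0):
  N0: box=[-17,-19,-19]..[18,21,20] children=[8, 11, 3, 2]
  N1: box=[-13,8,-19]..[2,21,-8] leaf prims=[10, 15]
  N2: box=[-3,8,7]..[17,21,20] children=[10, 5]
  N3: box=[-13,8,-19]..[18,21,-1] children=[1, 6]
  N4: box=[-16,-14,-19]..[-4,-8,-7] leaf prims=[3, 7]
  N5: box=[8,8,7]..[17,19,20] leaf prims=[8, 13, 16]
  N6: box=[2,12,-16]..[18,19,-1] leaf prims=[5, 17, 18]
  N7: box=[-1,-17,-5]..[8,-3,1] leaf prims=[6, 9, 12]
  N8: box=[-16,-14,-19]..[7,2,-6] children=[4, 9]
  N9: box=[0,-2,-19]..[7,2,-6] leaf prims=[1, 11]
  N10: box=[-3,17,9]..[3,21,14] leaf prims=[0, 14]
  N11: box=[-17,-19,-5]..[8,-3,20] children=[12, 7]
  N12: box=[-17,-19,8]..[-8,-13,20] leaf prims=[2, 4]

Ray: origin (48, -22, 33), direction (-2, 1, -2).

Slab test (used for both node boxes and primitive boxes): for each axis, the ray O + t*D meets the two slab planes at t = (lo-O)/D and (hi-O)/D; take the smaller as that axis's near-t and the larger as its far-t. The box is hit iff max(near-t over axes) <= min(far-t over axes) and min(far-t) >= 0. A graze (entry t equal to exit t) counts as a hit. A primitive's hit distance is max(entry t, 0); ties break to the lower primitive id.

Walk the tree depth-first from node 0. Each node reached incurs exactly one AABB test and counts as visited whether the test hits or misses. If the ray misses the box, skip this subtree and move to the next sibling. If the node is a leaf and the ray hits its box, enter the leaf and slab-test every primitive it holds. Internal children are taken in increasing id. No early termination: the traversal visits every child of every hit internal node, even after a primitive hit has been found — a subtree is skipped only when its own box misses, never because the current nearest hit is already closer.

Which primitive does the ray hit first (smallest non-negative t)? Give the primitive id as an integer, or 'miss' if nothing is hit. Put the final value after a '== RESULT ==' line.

Trace the traversal:
N0 x:[15,65/2] y:[3,43] z:[13/2,26] -> hit [15,26], descend [2, 3, 8, 11]
  N2 x:[31/2,51/2] y:[30,43] z:[13/2,13] -> miss, prune
  N3 x:[15,61/2] y:[30,43] z:[17,26] -> miss, prune
  N8 x:[41/2,32] y:[8,24] z:[39/2,26] -> hit [41/2,24], descend [4, 9]
    N4 x:[26,32] y:[8,14] z:[20,26] -> miss, prune
    N9 x:[41/2,24] y:[20,24] z:[39/2,26] -> hit [41/2,24] leaf, test {P1@t=41/2, P11@t=24}
  N11 x:[20,65/2] y:[3,19] z:[13/2,19] -> miss, prune

Summary -> nodes [0, 2, 3, 8, 4, 9, 11]; box-tests=7; leaf-entries=1; first=P1

== RESULT ==
1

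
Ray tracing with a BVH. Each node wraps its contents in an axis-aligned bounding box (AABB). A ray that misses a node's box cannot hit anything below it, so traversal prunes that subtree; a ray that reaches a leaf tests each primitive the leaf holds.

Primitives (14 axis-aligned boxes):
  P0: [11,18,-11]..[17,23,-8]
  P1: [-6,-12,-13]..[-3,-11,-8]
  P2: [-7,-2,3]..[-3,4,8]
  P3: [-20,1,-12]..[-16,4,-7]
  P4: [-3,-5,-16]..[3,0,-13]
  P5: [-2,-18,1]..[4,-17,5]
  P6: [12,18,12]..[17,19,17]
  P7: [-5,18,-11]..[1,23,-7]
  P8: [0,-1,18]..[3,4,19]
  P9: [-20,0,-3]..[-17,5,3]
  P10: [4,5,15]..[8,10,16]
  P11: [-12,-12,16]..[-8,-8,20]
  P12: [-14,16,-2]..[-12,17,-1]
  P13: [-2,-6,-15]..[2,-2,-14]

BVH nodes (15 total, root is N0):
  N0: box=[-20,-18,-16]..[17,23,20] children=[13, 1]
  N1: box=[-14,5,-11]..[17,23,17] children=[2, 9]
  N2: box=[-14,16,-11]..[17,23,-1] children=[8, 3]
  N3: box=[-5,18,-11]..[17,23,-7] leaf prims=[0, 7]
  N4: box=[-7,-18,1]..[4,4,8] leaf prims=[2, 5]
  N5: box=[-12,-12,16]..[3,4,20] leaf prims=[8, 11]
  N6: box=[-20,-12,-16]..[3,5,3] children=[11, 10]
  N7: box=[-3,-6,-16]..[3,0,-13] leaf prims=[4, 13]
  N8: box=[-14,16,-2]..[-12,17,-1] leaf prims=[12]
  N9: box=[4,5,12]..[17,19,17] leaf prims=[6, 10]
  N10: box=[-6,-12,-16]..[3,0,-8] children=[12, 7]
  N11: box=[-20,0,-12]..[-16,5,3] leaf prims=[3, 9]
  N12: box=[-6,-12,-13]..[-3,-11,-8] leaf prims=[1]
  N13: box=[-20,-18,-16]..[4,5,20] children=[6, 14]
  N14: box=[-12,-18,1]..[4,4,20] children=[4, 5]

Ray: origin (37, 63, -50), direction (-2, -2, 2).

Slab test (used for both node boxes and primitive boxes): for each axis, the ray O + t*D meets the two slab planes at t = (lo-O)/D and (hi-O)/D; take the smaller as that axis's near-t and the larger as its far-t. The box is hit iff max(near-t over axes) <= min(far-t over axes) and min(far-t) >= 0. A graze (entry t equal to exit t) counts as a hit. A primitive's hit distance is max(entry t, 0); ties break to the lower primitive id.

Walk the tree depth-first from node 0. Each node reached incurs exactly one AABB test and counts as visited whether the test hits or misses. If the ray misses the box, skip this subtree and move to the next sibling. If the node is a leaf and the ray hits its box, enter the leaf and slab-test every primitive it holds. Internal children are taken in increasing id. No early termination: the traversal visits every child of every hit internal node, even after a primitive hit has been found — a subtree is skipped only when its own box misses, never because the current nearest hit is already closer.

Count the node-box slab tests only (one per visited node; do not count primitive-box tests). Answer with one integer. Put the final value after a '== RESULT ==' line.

Traverse from the root:
N0 x:[10,57/2] y:[20,81/2] z:[17,35] -> hit [20,57/2], descend [1, 13]
  N1 x:[10,51/2] y:[20,29] z:[39/2,67/2] -> hit [20,51/2], descend [2, 9]
    N2 x:[10,51/2] y:[20,47/2] z:[39/2,49/2] -> hit [20,47/2], descend [3, 8]
      N3 x:[10,21] y:[20,45/2] z:[39/2,43/2] -> hit [20,21] leaf, test {P0(miss), P7@t=20}
      N8 x:[49/2,51/2] y:[23,47/2] z:[24,49/2] -> miss, prune
    N9 x:[10,33/2] y:[22,29] z:[31,67/2] -> miss, prune
  N13 x:[33/2,57/2] y:[29,81/2] z:[17,35] -> miss, prune

7 AABB tests over nodes [0, 1, 2, 3, 8, 9, 13]; 1 leaf entered; closest P7.

== RESULT ==
7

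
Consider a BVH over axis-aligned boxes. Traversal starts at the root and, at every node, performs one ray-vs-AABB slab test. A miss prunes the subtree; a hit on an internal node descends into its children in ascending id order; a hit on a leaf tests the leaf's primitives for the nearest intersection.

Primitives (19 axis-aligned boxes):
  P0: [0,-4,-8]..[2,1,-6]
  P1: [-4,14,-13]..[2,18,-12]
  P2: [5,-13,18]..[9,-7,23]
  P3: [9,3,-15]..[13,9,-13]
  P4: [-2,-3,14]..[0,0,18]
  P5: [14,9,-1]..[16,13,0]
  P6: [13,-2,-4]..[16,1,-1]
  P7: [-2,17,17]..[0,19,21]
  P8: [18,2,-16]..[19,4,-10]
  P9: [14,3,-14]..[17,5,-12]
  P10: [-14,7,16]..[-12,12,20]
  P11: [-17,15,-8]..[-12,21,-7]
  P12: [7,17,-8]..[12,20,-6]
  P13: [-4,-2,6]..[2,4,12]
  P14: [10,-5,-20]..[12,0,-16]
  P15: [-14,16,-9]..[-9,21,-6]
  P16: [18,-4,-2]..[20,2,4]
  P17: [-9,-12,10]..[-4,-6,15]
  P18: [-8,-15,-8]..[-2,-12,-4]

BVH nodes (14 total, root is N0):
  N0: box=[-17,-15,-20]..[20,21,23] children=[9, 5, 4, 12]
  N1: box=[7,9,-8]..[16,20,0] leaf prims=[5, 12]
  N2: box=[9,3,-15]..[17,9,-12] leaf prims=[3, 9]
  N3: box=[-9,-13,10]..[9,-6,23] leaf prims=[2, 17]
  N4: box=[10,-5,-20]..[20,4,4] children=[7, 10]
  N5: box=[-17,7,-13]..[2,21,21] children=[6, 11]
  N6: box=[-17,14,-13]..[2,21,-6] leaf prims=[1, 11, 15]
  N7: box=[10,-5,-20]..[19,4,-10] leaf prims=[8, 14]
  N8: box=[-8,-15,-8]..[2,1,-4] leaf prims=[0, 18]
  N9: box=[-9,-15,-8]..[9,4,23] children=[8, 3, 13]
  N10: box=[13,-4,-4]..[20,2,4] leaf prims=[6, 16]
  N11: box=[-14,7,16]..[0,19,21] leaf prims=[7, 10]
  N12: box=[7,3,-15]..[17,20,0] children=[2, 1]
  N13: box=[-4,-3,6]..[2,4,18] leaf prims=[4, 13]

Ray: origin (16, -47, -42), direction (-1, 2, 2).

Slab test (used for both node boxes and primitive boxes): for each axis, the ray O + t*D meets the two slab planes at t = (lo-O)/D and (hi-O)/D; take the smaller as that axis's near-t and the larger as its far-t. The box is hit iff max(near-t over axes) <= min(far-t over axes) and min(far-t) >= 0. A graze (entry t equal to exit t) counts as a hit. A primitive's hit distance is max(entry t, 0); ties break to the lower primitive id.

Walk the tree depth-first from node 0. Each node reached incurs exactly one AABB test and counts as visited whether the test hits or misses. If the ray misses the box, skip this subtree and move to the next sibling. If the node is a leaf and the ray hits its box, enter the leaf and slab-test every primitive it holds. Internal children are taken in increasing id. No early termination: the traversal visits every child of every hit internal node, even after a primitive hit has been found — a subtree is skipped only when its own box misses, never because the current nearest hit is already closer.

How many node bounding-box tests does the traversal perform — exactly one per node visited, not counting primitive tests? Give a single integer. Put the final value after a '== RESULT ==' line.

Walk:
N0 x:[-4,33] y:[16,34] z:[11,65/2] -> hit [16,65/2], descend [4, 5, 9, 12]
  N4 x:[-4,6] y:[21,51/2] z:[11,23] -> miss, prune
  N5 x:[14,33] y:[27,34] z:[29/2,63/2] -> hit [27,63/2], descend [6, 11]
    N6 x:[14,33] y:[61/2,34] z:[29/2,18] -> miss, prune
    N11 x:[16,30] y:[27,33] z:[29,63/2] -> hit [29,30] leaf, test {P7(miss), P10@t=29}
  N9 x:[7,25] y:[16,51/2] z:[17,65/2] -> hit [17,25], descend [3, 8, 13]
    N3 x:[7,25] y:[17,41/2] z:[26,65/2] -> miss, prune
    N8 x:[14,24] y:[16,24] z:[17,19] -> hit [17,19] leaf, test {P0(miss), P18(miss)}
    N13 x:[14,20] y:[22,51/2] z:[24,30] -> miss, prune
  N12 x:[-1,9] y:[25,67/2] z:[27/2,21] -> miss, prune

10 AABB tests over nodes [0, 4, 5, 6, 11, 9, 3, 8, 13, 12]; 2 leaves entered; closest P10.

== RESULT ==
10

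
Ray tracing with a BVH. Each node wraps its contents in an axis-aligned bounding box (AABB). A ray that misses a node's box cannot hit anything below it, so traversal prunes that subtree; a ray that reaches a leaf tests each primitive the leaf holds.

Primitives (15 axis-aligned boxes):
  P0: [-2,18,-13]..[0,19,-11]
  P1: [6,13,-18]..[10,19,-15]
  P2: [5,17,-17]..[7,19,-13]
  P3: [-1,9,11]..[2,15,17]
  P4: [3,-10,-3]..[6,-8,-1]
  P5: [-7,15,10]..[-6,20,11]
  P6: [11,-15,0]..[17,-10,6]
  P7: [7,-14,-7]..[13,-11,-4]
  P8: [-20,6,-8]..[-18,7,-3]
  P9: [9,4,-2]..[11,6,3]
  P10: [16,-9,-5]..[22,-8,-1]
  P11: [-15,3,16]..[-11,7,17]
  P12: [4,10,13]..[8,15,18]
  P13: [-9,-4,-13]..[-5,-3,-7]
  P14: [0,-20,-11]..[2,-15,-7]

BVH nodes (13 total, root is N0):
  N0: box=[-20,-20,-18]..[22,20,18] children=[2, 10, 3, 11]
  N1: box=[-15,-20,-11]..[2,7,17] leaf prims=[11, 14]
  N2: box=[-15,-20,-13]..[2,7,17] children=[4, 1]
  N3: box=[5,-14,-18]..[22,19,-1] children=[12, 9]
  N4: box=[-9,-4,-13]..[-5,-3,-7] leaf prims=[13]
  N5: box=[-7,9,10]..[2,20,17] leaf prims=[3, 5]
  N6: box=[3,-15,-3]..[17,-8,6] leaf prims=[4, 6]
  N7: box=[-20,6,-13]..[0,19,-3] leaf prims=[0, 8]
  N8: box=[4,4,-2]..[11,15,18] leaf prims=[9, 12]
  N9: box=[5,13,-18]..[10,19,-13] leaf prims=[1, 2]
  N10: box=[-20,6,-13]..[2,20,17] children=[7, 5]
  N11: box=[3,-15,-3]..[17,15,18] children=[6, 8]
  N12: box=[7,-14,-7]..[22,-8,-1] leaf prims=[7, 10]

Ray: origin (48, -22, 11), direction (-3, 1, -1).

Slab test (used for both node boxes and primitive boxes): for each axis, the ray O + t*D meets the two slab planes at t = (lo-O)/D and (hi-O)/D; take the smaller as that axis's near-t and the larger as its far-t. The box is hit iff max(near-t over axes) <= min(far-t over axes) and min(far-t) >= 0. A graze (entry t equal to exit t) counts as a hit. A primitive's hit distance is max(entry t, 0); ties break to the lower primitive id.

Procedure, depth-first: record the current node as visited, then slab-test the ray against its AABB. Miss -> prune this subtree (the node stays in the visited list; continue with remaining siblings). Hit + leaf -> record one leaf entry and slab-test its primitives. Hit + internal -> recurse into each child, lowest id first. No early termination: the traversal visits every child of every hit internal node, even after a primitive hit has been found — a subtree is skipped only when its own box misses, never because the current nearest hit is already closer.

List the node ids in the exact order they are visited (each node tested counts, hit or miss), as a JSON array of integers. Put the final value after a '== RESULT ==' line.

Walk:
N0 x:[26/3,68/3] y:[2,42] z:[-7,29] -> hit [26/3,68/3], descend [2, 3, 10, 11]
  N2 x:[46/3,21] y:[2,29] z:[-6,24] -> hit [46/3,21], descend [1, 4]
    N1 x:[46/3,21] y:[2,29] z:[-6,22] -> hit [46/3,21] leaf, test {P11(miss), P14(miss)}
    N4 x:[53/3,19] y:[18,19] z:[18,24] -> hit [18,19] leaf, test {P13@t=18}
  N3 x:[26/3,43/3] y:[8,41] z:[12,29] -> hit [12,43/3], descend [9, 12]
    N9 x:[38/3,43/3] y:[35,41] z:[24,29] -> miss, prune
    N12 x:[26/3,41/3] y:[8,14] z:[12,18] -> hit [12,41/3] leaf, test {P7(miss), P10(miss)}
  N10 x:[46/3,68/3] y:[28,42] z:[-6,24] -> miss, prune
  N11 x:[31/3,15] y:[7,37] z:[-7,14] -> hit [31/3,14], descend [6, 8]
    N6 x:[31/3,15] y:[7,14] z:[5,14] -> hit [31/3,14] leaf, test {P4@t=14, P6@t=31/3}
    N8 x:[37/3,44/3] y:[26,37] z:[-7,13] -> miss, prune

Visited [0, 2, 1, 4, 3, 9, 12, 10, 11, 6, 8]. Tests: 11 box, 4 leaf. Nearest: P6.

== RESULT ==
[0, 2, 1, 4, 3, 9, 12, 10, 11, 6, 8]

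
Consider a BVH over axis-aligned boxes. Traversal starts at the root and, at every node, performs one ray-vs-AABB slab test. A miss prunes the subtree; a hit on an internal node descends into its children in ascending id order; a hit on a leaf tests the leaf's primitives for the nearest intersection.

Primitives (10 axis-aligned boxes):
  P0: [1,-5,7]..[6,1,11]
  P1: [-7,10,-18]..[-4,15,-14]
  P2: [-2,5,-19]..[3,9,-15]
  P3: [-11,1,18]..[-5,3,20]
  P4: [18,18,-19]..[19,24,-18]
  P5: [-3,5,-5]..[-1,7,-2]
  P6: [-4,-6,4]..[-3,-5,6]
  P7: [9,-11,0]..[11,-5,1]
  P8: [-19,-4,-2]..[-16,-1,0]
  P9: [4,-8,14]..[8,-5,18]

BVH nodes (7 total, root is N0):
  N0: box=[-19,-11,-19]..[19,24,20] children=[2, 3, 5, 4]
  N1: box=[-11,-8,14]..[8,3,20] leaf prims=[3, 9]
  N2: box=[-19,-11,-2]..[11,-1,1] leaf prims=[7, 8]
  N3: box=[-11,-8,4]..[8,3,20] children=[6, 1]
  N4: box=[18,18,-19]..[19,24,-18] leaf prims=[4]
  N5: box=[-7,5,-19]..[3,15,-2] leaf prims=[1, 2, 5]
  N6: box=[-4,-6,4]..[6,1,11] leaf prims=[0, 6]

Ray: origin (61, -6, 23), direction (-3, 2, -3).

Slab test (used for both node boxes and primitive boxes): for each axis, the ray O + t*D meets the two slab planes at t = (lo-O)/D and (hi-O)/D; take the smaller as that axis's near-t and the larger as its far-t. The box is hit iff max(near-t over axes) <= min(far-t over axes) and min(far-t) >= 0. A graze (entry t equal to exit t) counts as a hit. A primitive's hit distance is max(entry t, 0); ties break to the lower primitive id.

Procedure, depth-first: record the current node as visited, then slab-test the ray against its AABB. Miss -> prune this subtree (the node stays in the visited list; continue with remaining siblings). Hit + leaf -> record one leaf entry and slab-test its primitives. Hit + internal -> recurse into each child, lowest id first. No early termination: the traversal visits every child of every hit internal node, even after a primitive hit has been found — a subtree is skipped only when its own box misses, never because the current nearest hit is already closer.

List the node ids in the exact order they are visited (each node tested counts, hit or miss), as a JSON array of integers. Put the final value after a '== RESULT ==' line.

Walk:
N0 x:[14,80/3] y:[-5/2,15] z:[1,14] -> hit [14,14], descend [2, 3, 4, 5]
  N2 x:[50/3,80/3] y:[-5/2,5/2] z:[22/3,25/3] -> miss, prune
  N3 x:[53/3,24] y:[-1,9/2] z:[1,19/3] -> miss, prune
  N4 x:[14,43/3] y:[12,15] z:[41/3,14] -> hit [14,14] leaf, test {P4@t=14}
  N5 x:[58/3,68/3] y:[11/2,21/2] z:[25/3,14] -> miss, prune

order=[0, 2, 3, 4, 5]  |boxes|=5  |leaves|=1  hit=P4

== RESULT ==
[0, 2, 3, 4, 5]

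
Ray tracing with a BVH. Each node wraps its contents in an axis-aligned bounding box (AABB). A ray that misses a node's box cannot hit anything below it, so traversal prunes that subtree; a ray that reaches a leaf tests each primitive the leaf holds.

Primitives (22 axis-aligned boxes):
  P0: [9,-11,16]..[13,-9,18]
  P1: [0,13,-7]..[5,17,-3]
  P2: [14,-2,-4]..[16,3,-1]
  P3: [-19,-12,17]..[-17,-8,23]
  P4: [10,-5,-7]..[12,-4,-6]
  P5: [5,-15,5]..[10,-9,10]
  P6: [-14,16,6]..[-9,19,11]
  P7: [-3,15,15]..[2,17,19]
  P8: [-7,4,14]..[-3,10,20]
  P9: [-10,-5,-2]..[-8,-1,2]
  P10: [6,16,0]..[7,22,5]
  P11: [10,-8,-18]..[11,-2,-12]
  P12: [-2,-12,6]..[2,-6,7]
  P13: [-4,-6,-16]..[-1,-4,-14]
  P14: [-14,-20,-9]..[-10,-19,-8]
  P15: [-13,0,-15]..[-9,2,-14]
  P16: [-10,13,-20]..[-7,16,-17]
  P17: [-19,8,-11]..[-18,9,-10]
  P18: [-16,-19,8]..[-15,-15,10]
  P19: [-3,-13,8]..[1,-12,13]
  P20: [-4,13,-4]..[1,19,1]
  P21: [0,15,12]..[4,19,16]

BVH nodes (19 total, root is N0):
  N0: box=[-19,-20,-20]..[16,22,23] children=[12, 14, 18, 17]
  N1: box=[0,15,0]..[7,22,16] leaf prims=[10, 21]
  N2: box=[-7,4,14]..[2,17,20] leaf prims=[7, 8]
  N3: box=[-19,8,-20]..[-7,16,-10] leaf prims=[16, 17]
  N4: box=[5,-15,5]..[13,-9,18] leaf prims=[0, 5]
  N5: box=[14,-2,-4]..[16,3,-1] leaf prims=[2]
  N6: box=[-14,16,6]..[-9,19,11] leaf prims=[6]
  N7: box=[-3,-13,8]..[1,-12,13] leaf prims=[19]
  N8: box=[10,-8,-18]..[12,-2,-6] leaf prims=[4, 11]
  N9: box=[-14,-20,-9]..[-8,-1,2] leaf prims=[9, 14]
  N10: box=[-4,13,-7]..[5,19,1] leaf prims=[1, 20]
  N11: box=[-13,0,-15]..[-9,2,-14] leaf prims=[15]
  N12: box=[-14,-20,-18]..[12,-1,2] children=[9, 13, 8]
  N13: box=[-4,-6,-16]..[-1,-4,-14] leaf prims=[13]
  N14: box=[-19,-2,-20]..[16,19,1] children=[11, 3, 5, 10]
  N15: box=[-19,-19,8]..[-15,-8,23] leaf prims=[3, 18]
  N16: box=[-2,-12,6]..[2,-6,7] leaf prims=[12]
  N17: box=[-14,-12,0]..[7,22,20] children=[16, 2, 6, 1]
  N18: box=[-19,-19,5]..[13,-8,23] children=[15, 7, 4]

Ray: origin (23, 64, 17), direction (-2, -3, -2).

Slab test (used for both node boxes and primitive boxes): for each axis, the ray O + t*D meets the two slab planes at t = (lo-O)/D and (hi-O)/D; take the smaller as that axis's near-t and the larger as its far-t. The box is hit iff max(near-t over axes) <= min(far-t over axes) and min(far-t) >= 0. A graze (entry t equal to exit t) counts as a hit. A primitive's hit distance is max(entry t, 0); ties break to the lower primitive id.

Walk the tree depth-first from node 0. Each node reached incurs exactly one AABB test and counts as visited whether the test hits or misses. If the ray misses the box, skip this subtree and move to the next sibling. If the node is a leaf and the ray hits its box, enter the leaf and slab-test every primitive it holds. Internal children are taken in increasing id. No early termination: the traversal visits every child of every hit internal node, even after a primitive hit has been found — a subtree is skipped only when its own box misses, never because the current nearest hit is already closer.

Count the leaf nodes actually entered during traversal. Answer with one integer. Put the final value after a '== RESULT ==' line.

Walk:
N0 x:[7/2,21] y:[14,28] z:[-3,37/2] -> hit [14,37/2], descend [12, 14, 17, 18]
  N12 x:[11/2,37/2] y:[65/3,28] z:[15/2,35/2] -> miss, prune
  N14 x:[7/2,21] y:[15,22] z:[8,37/2] -> hit [15,37/2], descend [3, 5, 10, 11]
    N3 x:[15,21] y:[16,56/3] z:[27/2,37/2] -> hit [16,37/2] leaf, test {P16(miss), P17(miss)}
    N5 x:[7/2,9/2] y:[61/3,22] z:[9,21/2] -> miss, prune
    N10 x:[9,27/2] y:[15,17] z:[8,12] -> miss, prune
    N11 x:[16,18] y:[62/3,64/3] z:[31/2,16] -> miss, prune
  N17 x:[8,37/2] y:[14,76/3] z:[-3/2,17/2] -> miss, prune
  N18 x:[5,21] y:[24,83/3] z:[-3,6] -> miss, prune

9 AABB tests over nodes [0, 12, 14, 3, 5, 10, 11, 17, 18]; 1 leaf entered; closest miss.

== RESULT ==
1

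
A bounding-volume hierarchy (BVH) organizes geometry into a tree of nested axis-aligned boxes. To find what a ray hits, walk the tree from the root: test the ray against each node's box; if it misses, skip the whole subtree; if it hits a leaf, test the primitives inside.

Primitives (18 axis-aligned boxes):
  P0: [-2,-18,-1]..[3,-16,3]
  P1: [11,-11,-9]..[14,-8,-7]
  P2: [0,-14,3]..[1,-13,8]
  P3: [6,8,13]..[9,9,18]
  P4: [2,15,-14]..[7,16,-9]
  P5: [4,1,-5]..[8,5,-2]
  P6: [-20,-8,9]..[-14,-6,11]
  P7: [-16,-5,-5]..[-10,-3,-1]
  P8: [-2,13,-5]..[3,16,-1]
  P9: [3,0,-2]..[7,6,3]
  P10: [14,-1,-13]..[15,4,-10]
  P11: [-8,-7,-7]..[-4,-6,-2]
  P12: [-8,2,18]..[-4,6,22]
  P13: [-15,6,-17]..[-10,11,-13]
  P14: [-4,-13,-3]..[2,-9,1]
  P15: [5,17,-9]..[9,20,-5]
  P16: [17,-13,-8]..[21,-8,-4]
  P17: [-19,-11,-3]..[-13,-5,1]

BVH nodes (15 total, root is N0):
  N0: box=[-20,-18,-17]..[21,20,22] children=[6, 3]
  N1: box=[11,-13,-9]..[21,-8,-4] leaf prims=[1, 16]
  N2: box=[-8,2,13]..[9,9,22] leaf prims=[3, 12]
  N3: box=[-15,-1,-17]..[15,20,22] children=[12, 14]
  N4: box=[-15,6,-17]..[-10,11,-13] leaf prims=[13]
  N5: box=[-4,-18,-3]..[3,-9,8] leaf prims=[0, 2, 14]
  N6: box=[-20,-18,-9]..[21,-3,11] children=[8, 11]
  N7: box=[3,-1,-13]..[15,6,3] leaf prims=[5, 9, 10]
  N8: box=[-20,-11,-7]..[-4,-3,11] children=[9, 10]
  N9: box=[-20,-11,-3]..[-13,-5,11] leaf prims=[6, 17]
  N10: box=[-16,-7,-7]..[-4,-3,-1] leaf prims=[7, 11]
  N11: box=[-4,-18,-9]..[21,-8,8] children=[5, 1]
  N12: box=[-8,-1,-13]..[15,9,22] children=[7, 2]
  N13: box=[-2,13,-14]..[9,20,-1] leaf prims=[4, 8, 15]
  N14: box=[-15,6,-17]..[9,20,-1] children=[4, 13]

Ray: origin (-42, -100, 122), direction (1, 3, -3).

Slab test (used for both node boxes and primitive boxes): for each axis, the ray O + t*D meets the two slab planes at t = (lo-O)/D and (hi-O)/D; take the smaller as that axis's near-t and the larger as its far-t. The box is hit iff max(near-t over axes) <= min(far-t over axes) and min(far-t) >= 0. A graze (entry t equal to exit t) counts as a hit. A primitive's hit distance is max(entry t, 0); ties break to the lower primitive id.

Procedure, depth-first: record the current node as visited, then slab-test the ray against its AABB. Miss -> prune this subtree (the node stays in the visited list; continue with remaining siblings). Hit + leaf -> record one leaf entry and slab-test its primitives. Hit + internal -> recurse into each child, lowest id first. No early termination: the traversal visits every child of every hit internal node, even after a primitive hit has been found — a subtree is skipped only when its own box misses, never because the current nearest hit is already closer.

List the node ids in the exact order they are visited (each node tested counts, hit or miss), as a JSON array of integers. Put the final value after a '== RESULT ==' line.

Walk:
N0 x:[22,63] y:[82/3,40] z:[100/3,139/3] -> hit [100/3,40], descend [3, 6]
  N3 x:[27,57] y:[33,40] z:[100/3,139/3] -> hit [100/3,40], descend [12, 14]
    N12 x:[34,57] y:[33,109/3] z:[100/3,45] -> hit [34,109/3], descend [2, 7]
      N2 x:[34,51] y:[34,109/3] z:[100/3,109/3] -> hit [34,109/3] leaf, test {P3(miss), P12@t=34}
      N7 x:[45,57] y:[33,106/3] z:[119/3,45] -> miss, prune
    N14 x:[27,51] y:[106/3,40] z:[41,139/3] -> miss, prune
  N6 x:[22,63] y:[82/3,97/3] z:[37,131/3] -> miss, prune

Summary -> nodes [0, 3, 12, 2, 7, 14, 6]; box-tests=7; leaf-entries=1; first=P12

== RESULT ==
[0, 3, 12, 2, 7, 14, 6]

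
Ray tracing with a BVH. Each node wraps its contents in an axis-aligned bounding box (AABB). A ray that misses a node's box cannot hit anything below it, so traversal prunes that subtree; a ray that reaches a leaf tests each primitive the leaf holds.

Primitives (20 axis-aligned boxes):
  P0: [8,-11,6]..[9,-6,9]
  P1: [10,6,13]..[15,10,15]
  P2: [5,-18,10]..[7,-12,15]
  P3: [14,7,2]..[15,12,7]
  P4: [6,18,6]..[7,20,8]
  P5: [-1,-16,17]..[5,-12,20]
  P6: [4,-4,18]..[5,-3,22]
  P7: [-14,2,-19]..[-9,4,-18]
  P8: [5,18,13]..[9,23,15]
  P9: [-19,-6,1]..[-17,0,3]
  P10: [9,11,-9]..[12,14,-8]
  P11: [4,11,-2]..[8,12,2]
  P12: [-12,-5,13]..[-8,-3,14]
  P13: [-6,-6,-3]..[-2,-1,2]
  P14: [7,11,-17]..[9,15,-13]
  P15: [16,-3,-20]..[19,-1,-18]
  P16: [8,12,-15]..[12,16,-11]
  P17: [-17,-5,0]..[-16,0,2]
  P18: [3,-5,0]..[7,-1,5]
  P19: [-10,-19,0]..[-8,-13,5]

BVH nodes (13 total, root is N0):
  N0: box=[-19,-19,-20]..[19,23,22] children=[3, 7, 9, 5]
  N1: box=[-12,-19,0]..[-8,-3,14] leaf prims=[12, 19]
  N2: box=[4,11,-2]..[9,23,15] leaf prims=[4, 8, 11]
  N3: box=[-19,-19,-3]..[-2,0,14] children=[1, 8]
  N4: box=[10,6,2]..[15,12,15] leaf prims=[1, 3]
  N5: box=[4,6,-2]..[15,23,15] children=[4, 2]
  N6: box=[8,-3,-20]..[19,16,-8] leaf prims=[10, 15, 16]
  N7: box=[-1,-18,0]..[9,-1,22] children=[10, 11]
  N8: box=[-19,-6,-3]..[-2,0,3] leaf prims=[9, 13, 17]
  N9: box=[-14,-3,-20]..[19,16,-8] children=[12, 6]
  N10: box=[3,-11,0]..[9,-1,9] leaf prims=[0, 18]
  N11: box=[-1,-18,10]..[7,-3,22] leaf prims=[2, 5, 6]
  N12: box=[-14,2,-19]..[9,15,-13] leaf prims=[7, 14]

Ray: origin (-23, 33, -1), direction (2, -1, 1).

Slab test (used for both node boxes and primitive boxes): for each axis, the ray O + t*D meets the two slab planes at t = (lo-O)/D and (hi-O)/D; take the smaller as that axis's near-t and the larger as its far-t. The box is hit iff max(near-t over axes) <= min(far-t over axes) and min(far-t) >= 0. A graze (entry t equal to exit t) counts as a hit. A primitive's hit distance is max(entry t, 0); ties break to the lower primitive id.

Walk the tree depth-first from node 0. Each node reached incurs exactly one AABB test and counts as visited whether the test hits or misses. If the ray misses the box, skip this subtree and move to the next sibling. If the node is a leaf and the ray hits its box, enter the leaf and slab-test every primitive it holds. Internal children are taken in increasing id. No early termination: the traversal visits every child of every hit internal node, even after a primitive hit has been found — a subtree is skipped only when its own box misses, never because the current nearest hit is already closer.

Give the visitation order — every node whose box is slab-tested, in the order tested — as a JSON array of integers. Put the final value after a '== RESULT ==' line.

Walk:
N0 x:[2,21] y:[10,52] z:[-19,23] -> hit [10,21], descend [3, 5, 7, 9]
  N3 x:[2,21/2] y:[33,52] z:[-2,15] -> miss, prune
  N5 x:[27/2,19] y:[10,27] z:[-1,16] -> hit [27/2,16], descend [2, 4]
    N2 x:[27/2,16] y:[10,22] z:[-1,16] -> hit [27/2,16] leaf, test {P4(miss), P8@t=14, P11(miss)}
    N4 x:[33/2,19] y:[21,27] z:[3,16] -> miss, prune
  N7 x:[11,16] y:[34,51] z:[1,23] -> miss, prune
  N9 x:[9/2,21] y:[17,36] z:[-19,-7] -> miss, prune

7 AABB tests over nodes [0, 3, 5, 2, 4, 7, 9]; 1 leaf entered; closest P8.

== RESULT ==
[0, 3, 5, 2, 4, 7, 9]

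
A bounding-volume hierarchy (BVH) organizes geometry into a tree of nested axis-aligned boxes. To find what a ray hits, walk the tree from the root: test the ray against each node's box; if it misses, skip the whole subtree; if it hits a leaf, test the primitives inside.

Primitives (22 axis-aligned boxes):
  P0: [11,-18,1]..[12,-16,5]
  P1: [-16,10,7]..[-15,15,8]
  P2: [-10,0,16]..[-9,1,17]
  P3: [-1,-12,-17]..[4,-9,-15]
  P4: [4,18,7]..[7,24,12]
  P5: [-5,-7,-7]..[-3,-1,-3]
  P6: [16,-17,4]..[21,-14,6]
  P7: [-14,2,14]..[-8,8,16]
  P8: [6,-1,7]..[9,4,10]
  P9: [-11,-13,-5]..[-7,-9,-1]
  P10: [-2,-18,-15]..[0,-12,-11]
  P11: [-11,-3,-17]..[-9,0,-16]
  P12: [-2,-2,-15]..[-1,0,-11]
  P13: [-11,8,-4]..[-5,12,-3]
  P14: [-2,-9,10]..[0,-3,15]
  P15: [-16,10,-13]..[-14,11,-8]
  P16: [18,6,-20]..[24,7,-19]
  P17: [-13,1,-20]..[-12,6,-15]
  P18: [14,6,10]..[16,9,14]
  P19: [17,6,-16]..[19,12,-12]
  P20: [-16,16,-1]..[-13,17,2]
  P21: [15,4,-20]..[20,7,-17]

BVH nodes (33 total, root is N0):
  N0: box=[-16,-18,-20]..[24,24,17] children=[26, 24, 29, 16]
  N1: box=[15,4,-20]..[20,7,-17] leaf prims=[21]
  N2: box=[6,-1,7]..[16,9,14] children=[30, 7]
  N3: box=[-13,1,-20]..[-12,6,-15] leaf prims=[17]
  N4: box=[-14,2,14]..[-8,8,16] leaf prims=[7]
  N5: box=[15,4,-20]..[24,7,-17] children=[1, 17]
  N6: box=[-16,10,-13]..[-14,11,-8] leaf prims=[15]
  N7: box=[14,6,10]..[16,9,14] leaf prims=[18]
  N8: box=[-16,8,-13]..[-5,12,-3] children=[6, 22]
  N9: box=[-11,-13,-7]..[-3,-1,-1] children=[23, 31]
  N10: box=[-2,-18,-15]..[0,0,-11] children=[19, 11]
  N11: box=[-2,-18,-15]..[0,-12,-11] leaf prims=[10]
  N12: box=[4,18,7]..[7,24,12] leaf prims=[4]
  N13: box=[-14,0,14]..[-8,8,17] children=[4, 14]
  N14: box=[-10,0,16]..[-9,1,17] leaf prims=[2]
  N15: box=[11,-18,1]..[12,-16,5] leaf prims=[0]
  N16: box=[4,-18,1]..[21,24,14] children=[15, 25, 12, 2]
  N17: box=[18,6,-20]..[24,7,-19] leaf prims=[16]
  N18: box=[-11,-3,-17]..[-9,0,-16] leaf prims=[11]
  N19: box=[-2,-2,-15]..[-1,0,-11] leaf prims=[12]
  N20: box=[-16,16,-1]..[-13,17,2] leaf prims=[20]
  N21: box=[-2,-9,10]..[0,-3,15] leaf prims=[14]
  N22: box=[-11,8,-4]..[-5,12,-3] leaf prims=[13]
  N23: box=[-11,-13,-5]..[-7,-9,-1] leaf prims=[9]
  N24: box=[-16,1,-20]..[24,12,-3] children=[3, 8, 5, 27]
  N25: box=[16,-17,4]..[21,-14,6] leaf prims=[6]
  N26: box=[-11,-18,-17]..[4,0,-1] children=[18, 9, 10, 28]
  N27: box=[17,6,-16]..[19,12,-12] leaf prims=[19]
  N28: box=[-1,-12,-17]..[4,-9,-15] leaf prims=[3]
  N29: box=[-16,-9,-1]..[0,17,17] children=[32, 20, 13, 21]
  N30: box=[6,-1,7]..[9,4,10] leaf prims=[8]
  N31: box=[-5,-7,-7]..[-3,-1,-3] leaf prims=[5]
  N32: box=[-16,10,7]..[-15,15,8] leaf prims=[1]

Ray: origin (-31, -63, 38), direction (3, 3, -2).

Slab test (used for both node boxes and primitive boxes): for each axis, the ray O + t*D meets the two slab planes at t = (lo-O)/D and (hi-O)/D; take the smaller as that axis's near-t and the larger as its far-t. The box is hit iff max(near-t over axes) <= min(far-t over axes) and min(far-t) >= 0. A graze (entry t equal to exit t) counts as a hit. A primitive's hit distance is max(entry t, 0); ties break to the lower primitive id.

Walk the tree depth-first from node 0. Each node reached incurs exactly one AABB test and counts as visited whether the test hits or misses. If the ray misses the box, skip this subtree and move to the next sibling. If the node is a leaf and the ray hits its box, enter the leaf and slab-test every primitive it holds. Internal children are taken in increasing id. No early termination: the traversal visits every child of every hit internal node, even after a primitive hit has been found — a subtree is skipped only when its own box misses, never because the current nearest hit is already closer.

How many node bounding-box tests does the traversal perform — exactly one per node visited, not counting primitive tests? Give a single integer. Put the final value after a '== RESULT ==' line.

Traverse from the root:
N0 x:[5,55/3] y:[15,29] z:[21/2,29] -> hit [15,55/3], descend [16, 24, 26, 29]
  N16 x:[35/3,52/3] y:[15,29] z:[12,37/2] -> hit [15,52/3], descend [2, 12, 15, 25]
    N2 x:[37/3,47/3] y:[62/3,24] z:[12,31/2] -> miss, prune
    N12 x:[35/3,38/3] y:[27,29] z:[13,31/2] -> miss, prune
    N15 x:[14,43/3] y:[15,47/3] z:[33/2,37/2] -> miss, prune
    N25 x:[47/3,52/3] y:[46/3,49/3] z:[16,17] -> hit [16,49/3] leaf, test {P6@t=16}
  N24 x:[5,55/3] y:[64/3,25] z:[41/2,29] -> miss, prune
  N26 x:[20/3,35/3] y:[15,21] z:[39/2,55/2] -> miss, prune
  N29 x:[5,31/3] y:[18,80/3] z:[21/2,39/2] -> miss, prune

9 AABB tests over nodes [0, 16, 2, 12, 15, 25, 24, 26, 29]; 1 leaf entered; closest P6.

== RESULT ==
9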